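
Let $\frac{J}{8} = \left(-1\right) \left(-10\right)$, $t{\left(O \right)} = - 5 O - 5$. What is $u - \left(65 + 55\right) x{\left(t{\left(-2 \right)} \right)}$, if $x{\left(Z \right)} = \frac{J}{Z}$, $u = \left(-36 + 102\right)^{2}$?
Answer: $2436$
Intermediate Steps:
$u = 4356$ ($u = 66^{2} = 4356$)
$t{\left(O \right)} = -5 - 5 O$ ($t{\left(O \right)} = - 5 O - 5 = -5 - 5 O$)
$J = 80$ ($J = 8 \left(\left(-1\right) \left(-10\right)\right) = 8 \cdot 10 = 80$)
$x{\left(Z \right)} = \frac{80}{Z}$
$u - \left(65 + 55\right) x{\left(t{\left(-2 \right)} \right)} = 4356 - \left(65 + 55\right) \frac{80}{-5 - -10} = 4356 - 120 \frac{80}{-5 + 10} = 4356 - 120 \cdot \frac{80}{5} = 4356 - 120 \cdot 80 \cdot \frac{1}{5} = 4356 - 120 \cdot 16 = 4356 - 1920 = 2436$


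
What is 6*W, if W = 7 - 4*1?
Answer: 18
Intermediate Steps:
W = 3 (W = 7 - 4 = 3)
6*W = 6*3 = 18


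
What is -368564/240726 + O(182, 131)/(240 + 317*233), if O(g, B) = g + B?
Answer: -13617806863/8919018663 ≈ -1.5268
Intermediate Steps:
O(g, B) = B + g
-368564/240726 + O(182, 131)/(240 + 317*233) = -368564/240726 + (131 + 182)/(240 + 317*233) = -368564*1/240726 + 313/(240 + 73861) = -184282/120363 + 313/74101 = -13617806863/8919018663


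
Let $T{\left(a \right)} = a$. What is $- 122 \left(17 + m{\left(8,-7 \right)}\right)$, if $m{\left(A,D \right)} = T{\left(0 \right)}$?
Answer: $-2074$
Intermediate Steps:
$m{\left(A,D \right)} = 0$
$- 122 \left(17 + m{\left(8,-7 \right)}\right) = - 122 \left(17 + 0\right) = \left(-122\right) 17 = -2074$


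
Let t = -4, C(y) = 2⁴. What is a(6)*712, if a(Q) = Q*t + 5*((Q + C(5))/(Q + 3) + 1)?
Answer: -43432/9 ≈ -4825.8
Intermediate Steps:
C(y) = 16
a(Q) = 5 - 4*Q + 5*(16 + Q)/(3 + Q) (a(Q) = Q*(-4) + 5*((Q + 16)/(Q + 3) + 1) = -4*Q + 5*((16 + Q)/(3 + Q) + 1) = -4*Q + 5*(1 + (16 + Q)/(3 + Q)) = -4*Q + (5 + 5*(16 + Q)/(3 + Q)) = 5 - 4*Q + 5*(16 + Q)/(3 + Q))
a(6)*712 = ((95 - 4*6² - 2*6)/(3 + 6))*712 = ((95 - 4*36 - 12)/9)*712 = ((95 - 144 - 12)/9)*712 = ((⅑)*(-61))*712 = -61/9*712 = -43432/9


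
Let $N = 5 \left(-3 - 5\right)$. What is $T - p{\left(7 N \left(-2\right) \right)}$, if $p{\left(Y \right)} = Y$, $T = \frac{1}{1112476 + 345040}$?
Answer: $- \frac{816208959}{1457516} \approx -560.0$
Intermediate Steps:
$N = -40$ ($N = 5 \left(-8\right) = -40$)
$T = \frac{1}{1457516} \approx 6.861 \cdot 10^{-7}$
$T - p{\left(7 N \left(-2\right) \right)} = \frac{1}{1457516} - 7 \left(-40\right) \left(-2\right) = \frac{1}{1457516} - \left(-280\right) \left(-2\right) = \frac{1}{1457516} - 560 = - \frac{816208959}{1457516}$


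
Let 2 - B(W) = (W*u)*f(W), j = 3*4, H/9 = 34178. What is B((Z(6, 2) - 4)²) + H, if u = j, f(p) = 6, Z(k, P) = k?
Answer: 307316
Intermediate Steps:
H = 307602 (H = 9*34178 = 307602)
j = 12
u = 12
B(W) = 2 - 72*W (B(W) = 2 - W*12*6 = 2 - 12*W*6 = 2 - 72*W)
B((Z(6, 2) - 4)²) + H = (2 - 72*(6 - 4)²) + 307602 = (2 - 72*2²) + 307602 = (2 - 72*4) + 307602 = (2 - 288) + 307602 = -286 + 307602 = 307316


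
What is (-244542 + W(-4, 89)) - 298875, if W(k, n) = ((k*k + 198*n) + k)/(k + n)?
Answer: -46172811/85 ≈ -5.4321e+5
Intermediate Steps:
W(k, n) = (k + k² + 198*n)/(k + n) (W(k, n) = ((k² + 198*n) + k)/(k + n) = (k + k² + 198*n)/(k + n))
(-244542 + W(-4, 89)) - 298875 = (-244542 + (-4 + (-4)² + 198*89)/(-4 + 89)) - 298875 = (-244542 + (-4 + 16 + 17622)/85) - 298875 = (-244542 + (1/85)*17634) - 298875 = (-244542 + 17634/85) - 298875 = -20768436/85 - 298875 = -46172811/85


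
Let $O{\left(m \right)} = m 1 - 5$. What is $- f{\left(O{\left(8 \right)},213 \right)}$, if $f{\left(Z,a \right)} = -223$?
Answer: $223$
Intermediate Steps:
$O{\left(m \right)} = -5 + m$ ($O{\left(m \right)} = m - 5 = -5 + m$)
$- f{\left(O{\left(8 \right)},213 \right)} = \left(-1\right) \left(-223\right) = 223$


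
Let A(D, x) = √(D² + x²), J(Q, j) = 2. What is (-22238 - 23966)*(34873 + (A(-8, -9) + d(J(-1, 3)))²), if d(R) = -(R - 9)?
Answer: -1620235668 - 646856*√145 ≈ -1.6280e+9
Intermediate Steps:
d(R) = 9 - R (d(R) = -(-9 + R) = 9 - R)
(-22238 - 23966)*(34873 + (A(-8, -9) + d(J(-1, 3)))²) = (-22238 - 23966)*(34873 + (√((-8)² + (-9)²) + (9 - 1*2))²) = -46204*(34873 + (√(64 + 81) + (9 - 2))²) = -46204*(34873 + (√145 + 7)²) = -46204*(34873 + (7 + √145)²) = -1611272092 - 46204*(7 + √145)²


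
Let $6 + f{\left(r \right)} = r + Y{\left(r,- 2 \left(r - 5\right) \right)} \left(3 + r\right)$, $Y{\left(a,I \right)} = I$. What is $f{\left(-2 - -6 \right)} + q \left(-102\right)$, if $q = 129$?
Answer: $-13146$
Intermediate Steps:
$f{\left(r \right)} = -6 + r + \left(3 + r\right) \left(10 - 2 r\right)$ ($f{\left(r \right)} = -6 + \left(r + - 2 \left(r - 5\right) \left(3 + r\right)\right) = -6 + \left(r + - 2 \left(-5 + r\right) \left(3 + r\right)\right) = -6 + \left(r + \left(10 - 2 r\right) \left(3 + r\right)\right) = -6 + \left(r + \left(3 + r\right) \left(10 - 2 r\right)\right) = -6 + r + \left(3 + r\right) \left(10 - 2 r\right)$)
$f{\left(-2 - -6 \right)} + q \left(-102\right) = \left(24 - 2 \left(-2 - -6\right)^{2} + 5 \left(-2 - -6\right)\right) + 129 \left(-102\right) = \left(24 - 2 \left(-2 + 6\right)^{2} + 5 \left(-2 + 6\right)\right) - 13158 = \left(24 - 2 \cdot 4^{2} + 5 \cdot 4\right) - 13158 = \left(24 - 32 + 20\right) - 13158 = 12 - 13158 = -13146$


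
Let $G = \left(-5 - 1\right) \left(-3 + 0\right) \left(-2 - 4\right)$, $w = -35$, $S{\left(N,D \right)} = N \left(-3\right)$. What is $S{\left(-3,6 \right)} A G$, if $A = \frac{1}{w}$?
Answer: $\frac{972}{35} \approx 27.771$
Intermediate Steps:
$S{\left(N,D \right)} = - 3 N$
$A = - \frac{1}{35}$ ($A = \frac{1}{-35} = - \frac{1}{35} \approx -0.028571$)
$G = -108$ ($G = \left(-6\right) \left(-3\right) \left(-6\right) = 18 \left(-6\right) = -108$)
$S{\left(-3,6 \right)} A G = \left(-3\right) \left(-3\right) \left(- \frac{1}{35}\right) \left(-108\right) = 9 \left(- \frac{1}{35}\right) \left(-108\right) = \left(- \frac{9}{35}\right) \left(-108\right) = \frac{972}{35}$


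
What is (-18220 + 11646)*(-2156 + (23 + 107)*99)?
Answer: -70433836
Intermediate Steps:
(-18220 + 11646)*(-2156 + (23 + 107)*99) = -6574*(-2156 + 130*99) = -6574*(-2156 + 12870) = -6574*10714 = -70433836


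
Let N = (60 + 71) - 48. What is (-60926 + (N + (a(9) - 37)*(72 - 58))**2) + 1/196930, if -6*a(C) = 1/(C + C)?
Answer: 36870100404203/287123940 ≈ 1.2841e+5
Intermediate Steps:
a(C) = -1/(12*C) (a(C) = -1/(6*(C + C)) = -1/(2*C)/6 = -1/(12*C))
N = 83 (N = 131 - 48 = 83)
(-60926 + (N + (a(9) - 37)*(72 - 58))**2) + 1/196930 = (-60926 + (83 + (-1/12/9 - 37)*(72 - 58))**2) + 1/196930 = (-60926 + (83 + (-1/12*1/9 - 37)*14)**2) + 1/196930 = (-60926 + (83 + (-1/108 - 37)*14)**2) + 1/196930 = (-60926 + (83 - 3997/108*14)**2) + 1/196930 = (-60926 + (83 - 27979/54)**2) + 1/196930 = (-60926 + (-23497/54)**2) + 1/196930 = (-60926 + 552109009/2916) + 1/196930 = 374448793/2916 + 1/196930 = 36870100404203/287123940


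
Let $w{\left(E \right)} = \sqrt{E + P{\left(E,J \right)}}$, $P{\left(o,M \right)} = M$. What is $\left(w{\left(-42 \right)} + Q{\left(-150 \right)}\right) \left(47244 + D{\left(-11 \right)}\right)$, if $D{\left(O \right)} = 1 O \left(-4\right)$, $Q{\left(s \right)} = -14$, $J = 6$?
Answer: $-662032 + 283728 i \approx -6.6203 \cdot 10^{5} + 2.8373 \cdot 10^{5} i$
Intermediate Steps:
$D{\left(O \right)} = - 4 O$ ($D{\left(O \right)} = O \left(-4\right) = - 4 O$)
$w{\left(E \right)} = \sqrt{6 + E}$ ($w{\left(E \right)} = \sqrt{E + 6} = \sqrt{6 + E}$)
$\left(w{\left(-42 \right)} + Q{\left(-150 \right)}\right) \left(47244 + D{\left(-11 \right)}\right) = \left(\sqrt{6 - 42} - 14\right) \left(47244 - -44\right) = \left(\sqrt{-36} - 14\right) \left(47244 + 44\right) = \left(6 i - 14\right) 47288 = \left(-14 + 6 i\right) 47288 = -662032 + 283728 i$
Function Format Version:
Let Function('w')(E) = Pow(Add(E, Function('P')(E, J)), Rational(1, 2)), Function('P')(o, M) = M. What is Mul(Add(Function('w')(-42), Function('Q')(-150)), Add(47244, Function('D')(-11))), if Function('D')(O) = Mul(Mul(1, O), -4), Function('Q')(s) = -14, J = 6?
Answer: Add(-662032, Mul(283728, I)) ≈ Add(-6.6203e+5, Mul(2.8373e+5, I))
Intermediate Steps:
Function('D')(O) = Mul(-4, O) (Function('D')(O) = Mul(O, -4) = Mul(-4, O))
Function('w')(E) = Pow(Add(6, E), Rational(1, 2)) (Function('w')(E) = Pow(Add(E, 6), Rational(1, 2)) = Pow(Add(6, E), Rational(1, 2)))
Mul(Add(Function('w')(-42), Function('Q')(-150)), Add(47244, Function('D')(-11))) = Mul(Add(Pow(Add(6, -42), Rational(1, 2)), -14), Add(47244, Mul(-4, -11))) = Mul(Add(Pow(-36, Rational(1, 2)), -14), Add(47244, 44)) = Mul(Add(Mul(6, I), -14), 47288) = Mul(Add(-14, Mul(6, I)), 47288) = Add(-662032, Mul(283728, I))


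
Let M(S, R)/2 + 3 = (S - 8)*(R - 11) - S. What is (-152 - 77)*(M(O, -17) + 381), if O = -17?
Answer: -414261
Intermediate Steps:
M(S, R) = -6 - 2*S + 2*(-11 + R)*(-8 + S) (M(S, R) = -6 + 2*((S - 8)*(R - 11) - S) = -6 + 2*((-8 + S)*(-11 + R) - S) = -6 + 2*((-11 + R)*(-8 + S) - S) = -6 + 2*(-S + (-11 + R)*(-8 + S)) = -6 + (-2*S + 2*(-11 + R)*(-8 + S)) = -6 - 2*S + 2*(-11 + R)*(-8 + S))
(-152 - 77)*(M(O, -17) + 381) = (-152 - 77)*((170 - 24*(-17) - 16*(-17) + 2*(-17)*(-17)) + 381) = -229*((170 + 408 + 272 + 578) + 381) = -229*(1428 + 381) = -229*1809 = -414261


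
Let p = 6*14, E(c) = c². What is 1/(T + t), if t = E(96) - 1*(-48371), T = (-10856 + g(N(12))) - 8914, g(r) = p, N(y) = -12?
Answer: 1/37901 ≈ 2.6385e-5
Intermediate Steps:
p = 84
g(r) = 84
T = -19686 (T = (-10856 + 84) - 8914 = -10772 - 8914 = -19686)
t = 57587 (t = 96² - 1*(-48371) = 9216 + 48371 = 57587)
1/(T + t) = 1/(-19686 + 57587) = 1/37901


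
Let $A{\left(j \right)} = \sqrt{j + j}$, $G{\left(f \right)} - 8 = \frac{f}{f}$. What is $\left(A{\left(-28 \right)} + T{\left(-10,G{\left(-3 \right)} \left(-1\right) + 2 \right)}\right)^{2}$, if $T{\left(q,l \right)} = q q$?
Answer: $9944 + 400 i \sqrt{14} \approx 9944.0 + 1496.7 i$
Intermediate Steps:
$G{\left(f \right)} = 9$ ($G{\left(f \right)} = 8 + \frac{f}{f} = 8 + 1 = 9$)
$A{\left(j \right)} = \sqrt{2} \sqrt{j}$ ($A{\left(j \right)} = \sqrt{2 j} = \sqrt{2} \sqrt{j}$)
$T{\left(q,l \right)} = q^{2}$
$\left(A{\left(-28 \right)} + T{\left(-10,G{\left(-3 \right)} \left(-1\right) + 2 \right)}\right)^{2} = \left(\sqrt{2} \sqrt{-28} + \left(-10\right)^{2}\right)^{2} = \left(\sqrt{2} \cdot 2 i \sqrt{7} + 100\right)^{2} = \left(2 i \sqrt{14} + 100\right)^{2} = \left(100 + 2 i \sqrt{14}\right)^{2}$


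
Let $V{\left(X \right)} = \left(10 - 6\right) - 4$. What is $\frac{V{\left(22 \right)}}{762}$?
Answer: $0$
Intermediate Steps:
$V{\left(X \right)} = 0$ ($V{\left(X \right)} = 4 - 4 = 0$)
$\frac{V{\left(22 \right)}}{762} = \frac{0}{762} = 0 \cdot \frac{1}{762} = 0$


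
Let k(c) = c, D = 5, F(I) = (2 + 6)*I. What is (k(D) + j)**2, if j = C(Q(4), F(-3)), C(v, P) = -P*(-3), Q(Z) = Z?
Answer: 4489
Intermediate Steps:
F(I) = 8*I
C(v, P) = 3*P
j = -72 (j = 3*(8*(-3)) = 3*(-24) = -72)
(k(D) + j)**2 = (5 - 72)**2 = (-67)**2 = 4489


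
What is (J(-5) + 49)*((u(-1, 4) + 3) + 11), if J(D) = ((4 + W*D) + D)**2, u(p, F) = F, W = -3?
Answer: 4410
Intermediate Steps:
J(D) = (4 - 2*D)**2 (J(D) = ((4 - 3*D) + D)**2 = (4 - 2*D)**2)
(J(-5) + 49)*((u(-1, 4) + 3) + 11) = (4*(2 - 1*(-5))**2 + 49)*((4 + 3) + 11) = (4*(2 + 5)**2 + 49)*(7 + 11) = (4*7**2 + 49)*18 = (4*49 + 49)*18 = (196 + 49)*18 = 245*18 = 4410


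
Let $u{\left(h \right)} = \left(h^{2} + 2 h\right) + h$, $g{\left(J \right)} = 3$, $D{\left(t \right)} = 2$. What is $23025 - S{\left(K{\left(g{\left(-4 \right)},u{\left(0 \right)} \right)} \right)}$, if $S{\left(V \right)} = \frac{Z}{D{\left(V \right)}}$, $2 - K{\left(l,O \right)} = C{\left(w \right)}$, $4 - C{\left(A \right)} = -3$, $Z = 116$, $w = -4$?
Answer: $22967$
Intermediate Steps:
$u{\left(h \right)} = h^{2} + 3 h$
$C{\left(A \right)} = 7$ ($C{\left(A \right)} = 4 - -3 = 4 + 3 = 7$)
$K{\left(l,O \right)} = -5$ ($K{\left(l,O \right)} = 2 - 7 = -5$)
$S{\left(V \right)} = 58$ ($S{\left(V \right)} = \frac{116}{2} = 116 \cdot \frac{1}{2} = 58$)
$23025 - S{\left(K{\left(g{\left(-4 \right)},u{\left(0 \right)} \right)} \right)} = 23025 - 58 = 22967$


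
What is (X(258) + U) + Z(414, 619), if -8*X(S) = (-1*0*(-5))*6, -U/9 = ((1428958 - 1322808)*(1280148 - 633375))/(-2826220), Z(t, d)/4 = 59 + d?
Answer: 62555929419/282622 ≈ 2.2134e+5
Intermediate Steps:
Z(t, d) = 236 + 4*d (Z(t, d) = 4*(59 + d) = 236 + 4*d)
U = 61789458555/282622 (U = -9*(1428958 - 1322808)*(1280148 - 633375)/(-2826220) = -9*106150*646773*(-1)/2826220 = -617894585550*(-1)/2826220 = -9*(-6865495395/282622) = 61789458555/282622 ≈ 2.1863e+5)
X(S) = 0 (X(S) = --1*0*(-5)*6/8 = -0*(-5)*6/8 = -0*6 = -⅛*0 = 0)
(X(258) + U) + Z(414, 619) = (0 + 61789458555/282622) + (236 + 4*619) = 61789458555/282622 + (236 + 2476) = 61789458555/282622 + 2712 = 62555929419/282622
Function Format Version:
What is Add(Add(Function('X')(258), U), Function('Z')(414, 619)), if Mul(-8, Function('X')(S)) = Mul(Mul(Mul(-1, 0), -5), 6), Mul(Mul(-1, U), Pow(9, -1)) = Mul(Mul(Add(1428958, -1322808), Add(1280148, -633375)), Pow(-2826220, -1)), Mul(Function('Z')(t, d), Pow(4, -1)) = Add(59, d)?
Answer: Rational(62555929419, 282622) ≈ 2.2134e+5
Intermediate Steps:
Function('Z')(t, d) = Add(236, Mul(4, d)) (Function('Z')(t, d) = Mul(4, Add(59, d)) = Add(236, Mul(4, d)))
U = Rational(61789458555, 282622) (U = Mul(-9, Mul(Mul(Add(1428958, -1322808), Add(1280148, -633375)), Pow(-2826220, -1))) = Mul(-9, Mul(Mul(106150, 646773), Rational(-1, 2826220))) = Mul(-9, Mul(68654953950, Rational(-1, 2826220))) = Mul(-9, Rational(-6865495395, 282622)) = Rational(61789458555, 282622) ≈ 2.1863e+5)
Function('X')(S) = 0 (Function('X')(S) = Mul(Rational(-1, 8), Mul(Mul(Mul(-1, 0), -5), 6)) = Mul(Rational(-1, 8), Mul(Mul(0, -5), 6)) = Mul(Rational(-1, 8), Mul(0, 6)) = Mul(Rational(-1, 8), 0) = 0)
Add(Add(Function('X')(258), U), Function('Z')(414, 619)) = Add(Add(0, Rational(61789458555, 282622)), Add(236, Mul(4, 619))) = Add(Rational(61789458555, 282622), Add(236, 2476)) = Add(Rational(61789458555, 282622), 2712) = Rational(62555929419, 282622)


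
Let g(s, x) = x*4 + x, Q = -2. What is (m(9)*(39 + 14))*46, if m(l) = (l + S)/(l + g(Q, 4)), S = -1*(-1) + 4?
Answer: 34132/29 ≈ 1177.0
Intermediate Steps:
S = 5 (S = 1 + 4 = 5)
g(s, x) = 5*x (g(s, x) = 4*x + x = 5*x)
m(l) = (5 + l)/(20 + l) (m(l) = (l + 5)/(l + 5*4) = (5 + l)/(l + 20) = (5 + l)/(20 + l))
(m(9)*(39 + 14))*46 = (((5 + 9)/(20 + 9))*(39 + 14))*46 = ((14/29)*53)*46 = (742/29)*46 = 34132/29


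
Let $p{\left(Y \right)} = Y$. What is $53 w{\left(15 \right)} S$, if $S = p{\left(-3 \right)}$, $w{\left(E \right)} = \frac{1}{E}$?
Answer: $- \frac{53}{5} \approx -10.6$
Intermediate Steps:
$S = -3$
$53 w{\left(15 \right)} S = \frac{53}{15} \left(-3\right) = - \frac{53}{5}$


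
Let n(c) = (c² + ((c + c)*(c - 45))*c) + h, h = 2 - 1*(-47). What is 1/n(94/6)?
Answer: -27/380834 ≈ -7.0897e-5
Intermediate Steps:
h = 49 (h = 2 + 47 = 49)
n(c) = 49 + c² + 2*c²*(-45 + c) (n(c) = (c² + ((c + c)*(c - 45))*c) + 49 = (c² + ((2*c)*(-45 + c))*c) + 49 = (c² + (2*c*(-45 + c))*c) + 49 = (c² + 2*c²*(-45 + c)) + 49 = 49 + c² + 2*c²*(-45 + c))
1/n(94/6) = 1/(49 - 89*(94/6)² + 2*(94/6)³) = 1/(49 - 89*(94*(⅙))² + 2*(94*(⅙))³) = 1/(49 - 89*(47/3)² + 2*(47/3)³) = 1/(49 - 89*2209/9 + 2*(103823/27)) = 1/(49 - 196601/9 + 207646/27) = 1/(-380834/27) = -27/380834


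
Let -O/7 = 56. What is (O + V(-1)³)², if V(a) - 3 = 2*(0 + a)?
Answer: 152881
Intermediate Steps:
V(a) = 3 + 2*a (V(a) = 3 + 2*(0 + a) = 3 + 2*a)
O = -392 (O = -7*56 = -392)
(O + V(-1)³)² = (-392 + (3 + 2*(-1))³)² = (-392 + (3 - 2)³)² = (-392 + 1³)² = (-392 + 1)² = (-391)² = 152881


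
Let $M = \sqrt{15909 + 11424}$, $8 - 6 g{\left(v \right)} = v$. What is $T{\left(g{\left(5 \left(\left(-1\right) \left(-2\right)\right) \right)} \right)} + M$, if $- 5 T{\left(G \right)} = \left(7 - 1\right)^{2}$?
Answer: $- \frac{36}{5} + 3 \sqrt{3037} \approx 158.13$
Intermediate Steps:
$g{\left(v \right)} = \frac{4}{3} - \frac{v}{6}$
$M = 3 \sqrt{3037}$ ($M = \sqrt{27333} = 3 \sqrt{3037} \approx 165.33$)
$T{\left(G \right)} = - \frac{36}{5}$ ($T{\left(G \right)} = - \frac{\left(7 - 1\right)^{2}}{5} = - \frac{6^{2}}{5} = \left(- \frac{1}{5}\right) 36 = - \frac{36}{5}$)
$T{\left(g{\left(5 \left(\left(-1\right) \left(-2\right)\right) \right)} \right)} + M = - \frac{36}{5} + 3 \sqrt{3037}$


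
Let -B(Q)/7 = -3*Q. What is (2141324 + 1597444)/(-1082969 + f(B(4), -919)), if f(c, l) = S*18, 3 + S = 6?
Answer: -3738768/1082915 ≈ -3.4525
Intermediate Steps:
S = 3 (S = -3 + 6 = 3)
B(Q) = 21*Q (B(Q) = -(-21)*Q = 21*Q)
f(c, l) = 54 (f(c, l) = 3*18 = 54)
(2141324 + 1597444)/(-1082969 + f(B(4), -919)) = (2141324 + 1597444)/(-1082969 + 54) = 3738768/(-1082915) = 3738768*(-1/1082915) = -3738768/1082915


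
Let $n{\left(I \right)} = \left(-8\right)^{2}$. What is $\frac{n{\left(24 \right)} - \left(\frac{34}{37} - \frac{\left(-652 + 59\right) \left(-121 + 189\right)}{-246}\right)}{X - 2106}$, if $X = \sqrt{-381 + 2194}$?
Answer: $- \frac{725219352}{6725502691} - \frac{7231532 \sqrt{37}}{20176508073} \approx -0.11001$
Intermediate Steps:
$X = 7 \sqrt{37}$ ($X = \sqrt{1813} = 7 \sqrt{37} \approx 42.579$)
$n{\left(I \right)} = 64$
$\frac{n{\left(24 \right)} - \left(\frac{34}{37} - \frac{\left(-652 + 59\right) \left(-121 + 189\right)}{-246}\right)}{X - 2106} = \frac{64 - \left(\frac{34}{37} - \frac{\left(-652 + 59\right) \left(-121 + 189\right)}{-246}\right)}{7 \sqrt{37} - 2106} = \frac{64 - \left(\frac{34}{37} - \left(-593\right) 68 \left(- \frac{1}{246}\right)\right)}{-2106 + 7 \sqrt{37}} = \frac{64 - - \frac{741812}{4551}}{-2106 + 7 \sqrt{37}} = \frac{64 + \left(\frac{20162}{123} - \frac{34}{37}\right)}{-2106 + 7 \sqrt{37}} = \frac{64 + \frac{741812}{4551}}{-2106 + 7 \sqrt{37}} = \frac{1033076}{4551 \left(-2106 + 7 \sqrt{37}\right)}$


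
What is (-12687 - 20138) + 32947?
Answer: 122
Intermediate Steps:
(-12687 - 20138) + 32947 = -32825 + 32947 = 122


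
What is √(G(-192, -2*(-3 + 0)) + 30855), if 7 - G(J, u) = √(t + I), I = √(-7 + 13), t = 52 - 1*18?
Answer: √(30862 - √(34 + √6)) ≈ 175.66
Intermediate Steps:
t = 34 (t = 52 - 18 = 34)
I = √6 ≈ 2.4495
G(J, u) = 7 - √(34 + √6)
√(G(-192, -2*(-3 + 0)) + 30855) = √((7 - √(34 + √6)) + 30855) = √(30862 - √(34 + √6))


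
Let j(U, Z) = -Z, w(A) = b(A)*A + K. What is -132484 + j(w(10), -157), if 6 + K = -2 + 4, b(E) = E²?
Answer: -132327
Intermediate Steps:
K = -4 (K = -6 + (-2 + 4) = -6 + 2 = -4)
w(A) = -4 + A³ (w(A) = A²*A - 4 = A³ - 4 = -4 + A³)
-132484 + j(w(10), -157) = -132484 - 1*(-157) = -132484 + 157 = -132327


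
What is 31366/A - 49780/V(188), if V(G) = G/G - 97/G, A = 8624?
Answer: -5764718361/56056 ≈ -1.0284e+5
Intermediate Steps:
V(G) = 1 - 97/G
31366/A - 49780/V(188) = 31366/8624 - 49780*188/(-97 + 188) = 31366*(1/8624) - 49780/((1/188)*91) = 15683/4312 - 49780/91/188 = 15683/4312 - 49780*188/91 = 15683/4312 - 9358640/91 = -5764718361/56056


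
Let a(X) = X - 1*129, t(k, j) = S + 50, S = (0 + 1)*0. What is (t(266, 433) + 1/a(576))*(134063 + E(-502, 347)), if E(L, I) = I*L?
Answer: -298989327/149 ≈ -2.0066e+6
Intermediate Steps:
S = 0 (S = 1*0 = 0)
t(k, j) = 50 (t(k, j) = 0 + 50 = 50)
a(X) = -129 + X (a(X) = X - 129 = -129 + X)
(t(266, 433) + 1/a(576))*(134063 + E(-502, 347)) = (50 + 1/(-129 + 576))*(134063 + 347*(-502)) = (50 + 1/447)*(134063 - 174194) = (50 + 1/447)*(-40131) = (22351/447)*(-40131) = -298989327/149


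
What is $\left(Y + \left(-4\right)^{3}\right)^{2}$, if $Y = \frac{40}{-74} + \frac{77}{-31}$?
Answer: $\frac{5910073129}{1315609} \approx 4492.3$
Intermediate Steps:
$Y = - \frac{3469}{1147}$ ($Y = 40 \left(- \frac{1}{74}\right) + 77 \left(- \frac{1}{31}\right) = - \frac{20}{37} - \frac{77}{31} = - \frac{3469}{1147} \approx -3.0244$)
$\left(Y + \left(-4\right)^{3}\right)^{2} = \left(- \frac{3469}{1147} + \left(-4\right)^{3}\right)^{2} = \left(- \frac{3469}{1147} - 64\right)^{2} = \left(- \frac{76877}{1147}\right)^{2} = \frac{5910073129}{1315609}$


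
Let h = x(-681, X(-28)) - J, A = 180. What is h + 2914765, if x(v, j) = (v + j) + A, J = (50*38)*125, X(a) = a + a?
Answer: 2676708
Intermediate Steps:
X(a) = 2*a
J = 237500 (J = 1900*125 = 237500)
x(v, j) = 180 + j + v (x(v, j) = (v + j) + 180 = (j + v) + 180 = 180 + j + v)
h = -238057 (h = (180 + 2*(-28) - 681) - 1*237500 = (180 - 56 - 681) - 237500 = -557 - 237500 = -238057)
h + 2914765 = -238057 + 2914765 = 2676708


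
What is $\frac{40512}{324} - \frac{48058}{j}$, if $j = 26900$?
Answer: $\frac{44758417}{363150} \approx 123.25$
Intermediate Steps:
$\frac{40512}{324} - \frac{48058}{j} = \frac{40512}{324} - \frac{48058}{26900} = 40512 \cdot \frac{1}{324} - \frac{24029}{13450} = \frac{3376}{27} - \frac{24029}{13450} = \frac{44758417}{363150}$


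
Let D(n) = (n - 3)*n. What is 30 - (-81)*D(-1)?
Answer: 354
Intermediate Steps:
D(n) = n*(-3 + n) (D(n) = (-3 + n)*n = n*(-3 + n))
30 - (-81)*D(-1) = 30 - (-81)*(-(-3 - 1)) = 30 - (-81)*(-1*(-4)) = 30 - (-81)*4 = 30 - 27*(-12) = 30 + 324 = 354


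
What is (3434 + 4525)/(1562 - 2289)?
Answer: -7959/727 ≈ -10.948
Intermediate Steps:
(3434 + 4525)/(1562 - 2289) = 7959/(-727) = 7959*(-1/727) = -7959/727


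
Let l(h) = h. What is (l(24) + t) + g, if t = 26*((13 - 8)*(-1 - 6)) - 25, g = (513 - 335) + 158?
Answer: -575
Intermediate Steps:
g = 336 (g = 178 + 158 = 336)
t = -935 (t = 26*(5*(-7)) - 25 = 26*(-35) - 25 = -910 - 25 = -935)
(l(24) + t) + g = (24 - 935) + 336 = -911 + 336 = -575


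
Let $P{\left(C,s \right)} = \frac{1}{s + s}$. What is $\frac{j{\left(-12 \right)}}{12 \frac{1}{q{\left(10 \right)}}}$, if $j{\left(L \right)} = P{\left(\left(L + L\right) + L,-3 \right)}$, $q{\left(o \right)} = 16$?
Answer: $- \frac{2}{9} \approx -0.22222$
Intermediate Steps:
$P{\left(C,s \right)} = \frac{1}{2 s}$
$j{\left(L \right)} = - \frac{1}{6}$ ($j{\left(L \right)} = \frac{1}{2 \left(-3\right)} = \frac{1}{2} \left(- \frac{1}{3}\right) = - \frac{1}{6}$)
$\frac{j{\left(-12 \right)}}{12 \frac{1}{q{\left(10 \right)}}} = - \frac{1}{6 \cdot \frac{12}{16}} = - \frac{1}{6 \cdot 12 \cdot \frac{1}{16}} = - \frac{1}{6 \cdot \frac{3}{4}} = \left(- \frac{1}{6}\right) \frac{4}{3} = - \frac{2}{9}$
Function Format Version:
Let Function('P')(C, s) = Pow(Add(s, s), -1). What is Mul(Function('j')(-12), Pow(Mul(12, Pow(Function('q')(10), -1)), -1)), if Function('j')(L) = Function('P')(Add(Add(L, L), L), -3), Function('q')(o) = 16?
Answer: Rational(-2, 9) ≈ -0.22222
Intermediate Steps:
Function('P')(C, s) = Mul(Rational(1, 2), Pow(s, -1)) (Function('P')(C, s) = Pow(Mul(2, s), -1) = Mul(Rational(1, 2), Pow(s, -1)))
Function('j')(L) = Rational(-1, 6) (Function('j')(L) = Mul(Rational(1, 2), Pow(-3, -1)) = Mul(Rational(1, 2), Rational(-1, 3)) = Rational(-1, 6))
Mul(Function('j')(-12), Pow(Mul(12, Pow(Function('q')(10), -1)), -1)) = Mul(Rational(-1, 6), Pow(Mul(12, Pow(16, -1)), -1)) = Mul(Rational(-1, 6), Pow(Mul(12, Rational(1, 16)), -1)) = Mul(Rational(-1, 6), Pow(Rational(3, 4), -1)) = Mul(Rational(-1, 6), Rational(4, 3)) = Rational(-2, 9)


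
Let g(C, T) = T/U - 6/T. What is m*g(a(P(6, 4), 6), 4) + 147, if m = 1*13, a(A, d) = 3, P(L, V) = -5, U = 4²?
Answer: 523/4 ≈ 130.75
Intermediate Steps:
U = 16
m = 13
g(C, T) = -6/T + T/16 (g(C, T) = T/16 - 6/T = -6/T + T/16)
m*g(a(P(6, 4), 6), 4) + 147 = 13*(-6/4 + (1/16)*4) + 147 = 13*(-6*¼ + ¼) + 147 = 13*(-3/2 + ¼) + 147 = 13*(-5/4) + 147 = -65/4 + 147 = 523/4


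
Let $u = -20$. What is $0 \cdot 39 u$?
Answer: $0$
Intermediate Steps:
$0 \cdot 39 u = 0 \cdot 39 \left(-20\right) = 0 \left(-20\right) = 0$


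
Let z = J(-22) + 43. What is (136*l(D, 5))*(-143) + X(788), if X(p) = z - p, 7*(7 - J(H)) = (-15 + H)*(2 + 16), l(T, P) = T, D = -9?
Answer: 1220724/7 ≈ 1.7439e+5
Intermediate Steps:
J(H) = 319/7 - 18*H/7 (J(H) = 7 - (-15 + H)*(2 + 16)/7 = 7 - (-15 + H)*18/7 = 7 - (-270 + 18*H)/7 = 7 + (270/7 - 18*H/7) = 319/7 - 18*H/7)
z = 1016/7 (z = (319/7 - 18/7*(-22)) + 43 = (319/7 + 396/7) + 43 = 715/7 + 43 = 1016/7 ≈ 145.14)
X(p) = 1016/7 - p
(136*l(D, 5))*(-143) + X(788) = (136*(-9))*(-143) + (1016/7 - 1*788) = -1224*(-143) + (1016/7 - 788) = 175032 - 4500/7 = 1220724/7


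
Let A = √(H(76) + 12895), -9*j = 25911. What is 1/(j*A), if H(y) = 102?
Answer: -√12997/37418363 ≈ -3.0467e-6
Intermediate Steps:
j = -2879 (j = -⅑*25911 = -2879)
A = √12997 (A = √(102 + 12895) = √12997 ≈ 114.00)
1/(j*A) = 1/((-2879)*(√12997)) = -√12997/37418363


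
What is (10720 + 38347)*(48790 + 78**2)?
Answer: 2692502558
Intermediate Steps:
(10720 + 38347)*(48790 + 78**2) = 49067*(48790 + 6084) = 49067*54874 = 2692502558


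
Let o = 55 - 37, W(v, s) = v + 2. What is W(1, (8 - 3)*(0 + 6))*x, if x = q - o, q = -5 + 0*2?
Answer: -69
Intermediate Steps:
q = -5 (q = -5 + 0 = -5)
W(v, s) = 2 + v
o = 18
x = -23 (x = -5 - 1*18 = -5 - 18 = -23)
W(1, (8 - 3)*(0 + 6))*x = (2 + 1)*(-23) = 3*(-23) = -69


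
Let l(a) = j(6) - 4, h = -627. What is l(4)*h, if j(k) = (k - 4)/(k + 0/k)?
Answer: 2299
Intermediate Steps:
j(k) = (-4 + k)/k (j(k) = (-4 + k)/(k + 0) = (-4 + k)/k)
l(a) = -11/3 (l(a) = (-4 + 6)/6 - 4 = (⅙)*2 - 4 = ⅓ - 4 = -11/3)
l(4)*h = -11/3*(-627) = 2299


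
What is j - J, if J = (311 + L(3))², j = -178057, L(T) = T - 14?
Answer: -268057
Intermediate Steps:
L(T) = -14 + T
J = 90000 (J = (311 + (-14 + 3))² = (311 - 11)² = 300² = 90000)
j - J = -178057 - 1*90000 = -178057 - 90000 = -268057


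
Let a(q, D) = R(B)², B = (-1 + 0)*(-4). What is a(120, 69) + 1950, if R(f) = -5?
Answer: 1975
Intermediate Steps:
B = 4 (B = -1*(-4) = 4)
a(q, D) = 25 (a(q, D) = (-5)² = 25)
a(120, 69) + 1950 = 25 + 1950 = 1975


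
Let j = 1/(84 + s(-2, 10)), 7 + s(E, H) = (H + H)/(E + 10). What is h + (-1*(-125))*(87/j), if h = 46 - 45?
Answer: 1729127/2 ≈ 8.6456e+5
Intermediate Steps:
s(E, H) = -7 + 2*H/(10 + E) (s(E, H) = -7 + (H + H)/(E + 10) = -7 + (2*H)/(10 + E) = -7 + 2*H/(10 + E))
h = 1
j = 2/159 (j = 1/(84 + (-70 - 7*(-2) + 2*10)/(10 - 2)) = 1/(84 + (-70 + 14 + 20)/8) = 1/(84 + (1/8)*(-36)) = 1/(84 - 9/2) = 1/(159/2) = 2/159 ≈ 0.012579)
h + (-1*(-125))*(87/j) = 1 + (-1*(-125))*(87/(2/159)) = 1 + 125*(87*(159/2)) = 1 + 125*(13833/2) = 1 + 1729125/2 = 1729127/2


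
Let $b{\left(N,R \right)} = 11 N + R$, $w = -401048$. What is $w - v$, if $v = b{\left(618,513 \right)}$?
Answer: $-408359$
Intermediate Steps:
$b{\left(N,R \right)} = R + 11 N$
$v = 7311$ ($v = 513 + 11 \cdot 618 = 513 + 6798 = 7311$)
$w - v = -401048 - 7311 = -408359$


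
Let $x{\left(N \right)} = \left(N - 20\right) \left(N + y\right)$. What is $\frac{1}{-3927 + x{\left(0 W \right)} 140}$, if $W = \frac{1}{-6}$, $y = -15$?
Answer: $\frac{1}{38073} \approx 2.6265 \cdot 10^{-5}$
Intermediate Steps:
$W = - \frac{1}{6} \approx -0.16667$
$x{\left(N \right)} = \left(-20 + N\right) \left(-15 + N\right)$ ($x{\left(N \right)} = \left(N - 20\right) \left(N - 15\right) = \left(-20 + N\right) \left(-15 + N\right)$)
$\frac{1}{-3927 + x{\left(0 W \right)} 140} = \frac{1}{-3927 + \left(300 + \left(0 \left(- \frac{1}{6}\right)\right)^{2} - 35 \cdot 0 \left(- \frac{1}{6}\right)\right) 140} = \frac{1}{-3927 + \left(300 + 0^{2} - 0\right) 140} = \frac{1}{-3927 + \left(300 + 0 + 0\right) 140} = \frac{1}{-3927 + 300 \cdot 140} = \frac{1}{-3927 + 42000} = \frac{1}{38073}$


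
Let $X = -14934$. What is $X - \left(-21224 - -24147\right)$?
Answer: $-17857$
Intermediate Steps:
$X - \left(-21224 - -24147\right) = -14934 - \left(-21224 - -24147\right) = -14934 - \left(-21224 + 24147\right) = -14934 - 2923 = -17857$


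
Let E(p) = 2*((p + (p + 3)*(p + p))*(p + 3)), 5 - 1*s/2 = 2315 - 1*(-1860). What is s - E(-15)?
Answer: -60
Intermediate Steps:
s = -8340 (s = 10 - 2*(2315 - 1*(-1860)) = 10 - 2*(2315 + 1860) = 10 - 2*4175 = 10 - 8350 = -8340)
E(p) = 2*(3 + p)*(p + 2*p*(3 + p)) (E(p) = 2*((p + (3 + p)*(2*p))*(3 + p)) = 2*((p + 2*p*(3 + p))*(3 + p)) = 2*((3 + p)*(p + 2*p*(3 + p))) = 2*(3 + p)*(p + 2*p*(3 + p)))
s - E(-15) = -8340 - 2*(-15)*(21 + 2*(-15)**2 + 13*(-15)) = -8340 - 2*(-15)*(21 + 2*225 - 195) = -8340 - 2*(-15)*(21 + 450 - 195) = -8340 - 2*(-15)*276 = -8340 - 1*(-8280) = -8340 + 8280 = -60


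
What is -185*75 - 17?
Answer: -13892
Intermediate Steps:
-185*75 - 17 = -13875 - 17 = -13892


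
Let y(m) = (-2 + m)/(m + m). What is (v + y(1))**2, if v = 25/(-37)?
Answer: 7569/5476 ≈ 1.3822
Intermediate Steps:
y(m) = (-2 + m)/(2*m) (y(m) = (-2 + m)/((2*m)) = (-2 + m)*(1/(2*m)) = (-2 + m)/(2*m))
v = -25/37 (v = 25*(-1/37) = -25/37 ≈ -0.67568)
(v + y(1))**2 = (-25/37 + (1/2)*(-2 + 1)/1)**2 = (-25/37 + (1/2)*1*(-1))**2 = (-25/37 - 1/2)**2 = (-87/74)**2 = 7569/5476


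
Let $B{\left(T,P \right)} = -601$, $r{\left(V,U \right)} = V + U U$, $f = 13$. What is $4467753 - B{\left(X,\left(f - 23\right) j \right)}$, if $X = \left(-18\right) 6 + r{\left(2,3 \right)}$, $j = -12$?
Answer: $4468354$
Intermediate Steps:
$r{\left(V,U \right)} = V + U^{2}$
$X = -97$ ($X = \left(-18\right) 6 + \left(2 + 3^{2}\right) = -108 + \left(2 + 9\right) = -108 + 11 = -97$)
$4467753 - B{\left(X,\left(f - 23\right) j \right)} = 4467753 - -601 = 4467753 + 601 = 4468354$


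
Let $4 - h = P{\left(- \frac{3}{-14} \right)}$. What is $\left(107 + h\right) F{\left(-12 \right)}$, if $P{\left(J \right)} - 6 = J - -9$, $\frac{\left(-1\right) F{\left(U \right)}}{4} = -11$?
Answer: $\frac{29502}{7} \approx 4214.6$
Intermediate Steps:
$F{\left(U \right)} = 44$ ($F{\left(U \right)} = \left(-4\right) \left(-11\right) = 44$)
$P{\left(J \right)} = 15 + J$ ($P{\left(J \right)} = 6 + \left(J - -9\right) = 6 + \left(J + 9\right) = 6 + \left(9 + J\right) = 15 + J$)
$h = - \frac{157}{14}$ ($h = 4 - \left(15 - \frac{3}{-14}\right) = 4 - \left(15 - - \frac{3}{14}\right) = 4 - \left(15 + \frac{3}{14}\right) = 4 - \frac{213}{14} = - \frac{157}{14} \approx -11.214$)
$\left(107 + h\right) F{\left(-12 \right)} = \left(107 - \frac{157}{14}\right) 44 = \frac{1341}{14} \cdot 44 = \frac{29502}{7}$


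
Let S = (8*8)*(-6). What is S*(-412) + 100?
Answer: 158308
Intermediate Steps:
S = -384 (S = 64*(-6) = -384)
S*(-412) + 100 = -384*(-412) + 100 = 158208 + 100 = 158308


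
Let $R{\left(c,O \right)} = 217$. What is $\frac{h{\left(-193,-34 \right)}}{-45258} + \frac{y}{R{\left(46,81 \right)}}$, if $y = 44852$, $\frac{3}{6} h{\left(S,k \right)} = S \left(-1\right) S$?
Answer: $\frac{1023038941}{4910493} \approx 208.34$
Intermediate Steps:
$h{\left(S,k \right)} = - 2 S^{2}$ ($h{\left(S,k \right)} = 2 S \left(-1\right) S = 2 - S S = 2 \left(- S^{2}\right) = - 2 S^{2}$)
$\frac{h{\left(-193,-34 \right)}}{-45258} + \frac{y}{R{\left(46,81 \right)}} = \frac{\left(-2\right) \left(-193\right)^{2}}{-45258} + \frac{44852}{217} = \left(-2\right) 37249 \left(- \frac{1}{45258}\right) + 44852 \cdot \frac{1}{217} = \left(-74498\right) \left(- \frac{1}{45258}\right) + \frac{44852}{217} = \frac{37249}{22629} + \frac{44852}{217} = \frac{1023038941}{4910493}$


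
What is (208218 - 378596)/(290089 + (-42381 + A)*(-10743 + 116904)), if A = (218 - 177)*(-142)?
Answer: 85189/2558494297 ≈ 3.3297e-5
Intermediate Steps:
A = -5822 (A = 41*(-142) = -5822)
(208218 - 378596)/(290089 + (-42381 + A)*(-10743 + 116904)) = (208218 - 378596)/(290089 + (-42381 - 5822)*(-10743 + 116904)) = -170378/(290089 - 48203*106161) = -170378/(290089 - 5117278683) = -170378/(-5116988594) = -170378*(-1/5116988594) = 85189/2558494297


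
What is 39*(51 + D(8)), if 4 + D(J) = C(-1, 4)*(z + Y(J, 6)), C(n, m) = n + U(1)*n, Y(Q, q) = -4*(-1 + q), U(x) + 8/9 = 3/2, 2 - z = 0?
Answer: 2964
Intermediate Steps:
z = 2 (z = 2 - 1*0 = 2 + 0 = 2)
U(x) = 11/18 (U(x) = -8/9 + 3/2 = 11/18)
Y(Q, q) = 4 - 4*q
C(n, m) = 29*n/18 (C(n, m) = n + 11*n/18 = 29*n/18)
D(J) = 25 (D(J) = -4 + ((29/18)*(-1))*(2 + (4 - 4*6)) = -4 - 29*(2 + (4 - 24))/18 = -4 - 29*(2 - 20)/18 = -4 - 29/18*(-18) = -4 + 29 = 25)
39*(51 + D(8)) = 39*(51 + 25) = 39*76 = 2964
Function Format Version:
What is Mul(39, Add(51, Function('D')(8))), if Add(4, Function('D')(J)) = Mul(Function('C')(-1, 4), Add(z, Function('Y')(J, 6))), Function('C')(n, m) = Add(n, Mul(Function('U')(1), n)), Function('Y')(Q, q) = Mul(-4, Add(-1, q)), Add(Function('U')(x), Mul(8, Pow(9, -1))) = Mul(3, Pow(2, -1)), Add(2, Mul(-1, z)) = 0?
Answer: 2964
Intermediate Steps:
z = 2 (z = Add(2, Mul(-1, 0)) = Add(2, 0) = 2)
Function('U')(x) = Rational(11, 18) (Function('U')(x) = Add(Rational(-8, 9), Mul(3, Pow(2, -1))) = Add(Rational(-8, 9), Mul(3, Rational(1, 2))) = Add(Rational(-8, 9), Rational(3, 2)) = Rational(11, 18))
Function('Y')(Q, q) = Add(4, Mul(-4, q))
Function('C')(n, m) = Mul(Rational(29, 18), n) (Function('C')(n, m) = Add(n, Mul(Rational(11, 18), n)) = Mul(Rational(29, 18), n))
Function('D')(J) = 25 (Function('D')(J) = Add(-4, Mul(Mul(Rational(29, 18), -1), Add(2, Add(4, Mul(-4, 6))))) = Add(-4, Mul(Rational(-29, 18), Add(2, Add(4, -24)))) = Add(-4, Mul(Rational(-29, 18), Add(2, -20))) = Add(-4, Mul(Rational(-29, 18), -18)) = Add(-4, 29) = 25)
Mul(39, Add(51, Function('D')(8))) = Mul(39, Add(51, 25)) = Mul(39, 76) = 2964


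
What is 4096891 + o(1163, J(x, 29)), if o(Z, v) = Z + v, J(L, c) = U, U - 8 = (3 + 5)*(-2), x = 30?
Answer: 4098046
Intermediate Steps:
U = -8 (U = 8 + (3 + 5)*(-2) = 8 + 8*(-2) = 8 - 16 = -8)
J(L, c) = -8
4096891 + o(1163, J(x, 29)) = 4096891 + (1163 - 8) = 4096891 + 1155 = 4098046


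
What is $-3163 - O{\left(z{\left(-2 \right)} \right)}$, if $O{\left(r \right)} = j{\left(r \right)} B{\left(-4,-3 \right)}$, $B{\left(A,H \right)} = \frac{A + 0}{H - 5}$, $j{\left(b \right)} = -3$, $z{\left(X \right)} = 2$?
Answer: $- \frac{6323}{2} \approx -3161.5$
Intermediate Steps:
$B{\left(A,H \right)} = \frac{A}{-5 + H}$
$O{\left(r \right)} = - \frac{3}{2}$ ($O{\left(r \right)} = - 3 \left(- \frac{4}{-5 - 3}\right) = - 3 \left(- \frac{4}{-8}\right) = - 3 \left(\left(-4\right) \left(- \frac{1}{8}\right)\right) = \left(-3\right) \frac{1}{2} = - \frac{3}{2}$)
$-3163 - O{\left(z{\left(-2 \right)} \right)} = -3163 - - \frac{3}{2} = -3163 + \frac{3}{2} = - \frac{6323}{2}$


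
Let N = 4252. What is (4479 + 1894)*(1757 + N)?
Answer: 38295357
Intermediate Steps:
(4479 + 1894)*(1757 + N) = (4479 + 1894)*(1757 + 4252) = 6373*6009 = 38295357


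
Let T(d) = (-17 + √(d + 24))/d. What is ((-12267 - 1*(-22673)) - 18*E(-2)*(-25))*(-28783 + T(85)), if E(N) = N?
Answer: -1368065496/5 + 9506*√109/85 ≈ -2.7361e+8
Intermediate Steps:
T(d) = (-17 + √(24 + d))/d
((-12267 - 1*(-22673)) - 18*E(-2)*(-25))*(-28783 + T(85)) = ((-12267 - 1*(-22673)) - 18*(-2)*(-25))*(-28783 + (-17 + √(24 + 85))/85) = ((-12267 + 22673) + 36*(-25))*(-28783 + (-17 + √109)/85) = (10406 - 900)*(-28783 + (-⅕ + √109/85)) = 9506*(-143916/5 + √109/85) = -1368065496/5 + 9506*√109/85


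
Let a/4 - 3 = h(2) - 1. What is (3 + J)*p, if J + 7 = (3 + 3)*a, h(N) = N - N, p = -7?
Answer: -308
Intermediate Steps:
h(N) = 0
a = 8 (a = 12 + 4*(0 - 1) = 12 + 4*(-1) = 12 - 4 = 8)
J = 41 (J = -7 + (3 + 3)*8 = -7 + 6*8 = -7 + 48 = 41)
(3 + J)*p = (3 + 41)*(-7) = 44*(-7) = -308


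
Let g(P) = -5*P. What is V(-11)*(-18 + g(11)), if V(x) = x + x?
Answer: 1606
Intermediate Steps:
V(x) = 2*x
V(-11)*(-18 + g(11)) = (2*(-11))*(-18 - 5*11) = -22*(-18 - 55) = -22*(-73) = 1606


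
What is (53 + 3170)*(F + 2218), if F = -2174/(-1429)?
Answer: 10222376208/1429 ≈ 7.1535e+6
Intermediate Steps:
F = 2174/1429 (F = -2174*(-1/1429) = 2174/1429 ≈ 1.5213)
(53 + 3170)*(F + 2218) = (53 + 3170)*(2174/1429 + 2218) = 3223*(3171696/1429) = 10222376208/1429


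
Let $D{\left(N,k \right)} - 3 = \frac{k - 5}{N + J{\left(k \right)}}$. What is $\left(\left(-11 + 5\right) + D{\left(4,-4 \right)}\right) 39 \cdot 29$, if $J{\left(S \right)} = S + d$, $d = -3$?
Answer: $0$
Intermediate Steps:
$J{\left(S \right)} = -3 + S$ ($J{\left(S \right)} = S - 3 = -3 + S$)
$D{\left(N,k \right)} = 3 + \frac{-5 + k}{-3 + N + k}$ ($D{\left(N,k \right)} = 3 + \frac{k - 5}{N + \left(-3 + k\right)} = 3 + \frac{-5 + k}{-3 + N + k}$)
$\left(\left(-11 + 5\right) + D{\left(4,-4 \right)}\right) 39 \cdot 29 = \left(\left(-11 + 5\right) + \frac{-14 + 3 \cdot 4 + 4 \left(-4\right)}{-3 + 4 - 4}\right) 39 \cdot 29 = \left(-6 + \frac{-14 + 12 - 16}{-3}\right) 39 \cdot 29 = \left(-6 - -6\right) 39 \cdot 29 = \left(-6 + 6\right) 39 \cdot 29 = 0 \cdot 39 \cdot 29 = 0 \cdot 29 = 0$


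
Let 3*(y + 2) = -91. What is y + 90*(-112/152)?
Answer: -5623/57 ≈ -98.649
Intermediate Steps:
y = -97/3 (y = -2 + (1/3)*(-91) = -2 - 91/3 = -97/3 ≈ -32.333)
y + 90*(-112/152) = -97/3 + 90*(-112/152) = -97/3 + 90*(-112*1/152) = -97/3 + 90*(-14/19) = -97/3 - 1260/19 = -5623/57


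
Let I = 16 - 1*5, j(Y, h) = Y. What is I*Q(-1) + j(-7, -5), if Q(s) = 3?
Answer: 26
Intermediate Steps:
I = 11 (I = 16 - 5 = 11)
I*Q(-1) + j(-7, -5) = 11*3 - 7 = 33 - 7 = 26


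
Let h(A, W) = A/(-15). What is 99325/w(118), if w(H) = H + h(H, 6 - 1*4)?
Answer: 1489875/1652 ≈ 901.86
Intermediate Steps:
h(A, W) = -A/15 (h(A, W) = A*(-1/15) = -A/15)
w(H) = 14*H/15 (w(H) = H - H/15 = 14*H/15)
99325/w(118) = 99325/(((14/15)*118)) = 99325/(1652/15) = 99325*(15/1652) = 1489875/1652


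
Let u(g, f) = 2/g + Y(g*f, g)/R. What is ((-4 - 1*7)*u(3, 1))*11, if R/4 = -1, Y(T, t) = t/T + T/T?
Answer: -121/6 ≈ -20.167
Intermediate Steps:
Y(T, t) = 1 + t/T (Y(T, t) = t/T + 1 = 1 + t/T)
R = -4 (R = 4*(-1) = -4)
u(g, f) = 2/g - (g + f*g)/(4*f*g) (u(g, f) = 2/g + ((g*f + g)/((g*f)))/(-4) = 2/g + ((f*g + g)/((f*g)))*(-¼) = 2/g + ((1/(f*g))*(g + f*g))*(-¼) = 2/g + ((g + f*g)/(f*g))*(-¼) = 2/g - (g + f*g)/(4*f*g))
((-4 - 1*7)*u(3, 1))*11 = ((-4 - 1*7)*(-¼ + 2/3 - ¼/1))*11 = ((-4 - 7)*(-¼ + 2*(⅓) - ¼*1))*11 = -11*(-¼ + ⅔ - ¼)*11 = -11*⅙*11 = -11/6*11 = -121/6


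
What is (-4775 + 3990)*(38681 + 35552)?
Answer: -58272905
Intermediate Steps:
(-4775 + 3990)*(38681 + 35552) = -785*74233 = -58272905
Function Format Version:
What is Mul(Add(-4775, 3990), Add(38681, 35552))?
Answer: -58272905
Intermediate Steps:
Mul(Add(-4775, 3990), Add(38681, 35552)) = Mul(-785, 74233) = -58272905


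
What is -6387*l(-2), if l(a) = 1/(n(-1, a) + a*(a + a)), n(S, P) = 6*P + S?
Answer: 6387/5 ≈ 1277.4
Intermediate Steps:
n(S, P) = S + 6*P
l(a) = 1/(-1 + 2*a**2 + 6*a) (l(a) = 1/((-1 + 6*a) + a*(a + a)) = 1/((-1 + 6*a) + a*(2*a)) = 1/((-1 + 6*a) + 2*a**2) = 1/(-1 + 2*a**2 + 6*a))
-6387*l(-2) = -6387/(-1 + 2*(-2)**2 + 6*(-2)) = -6387/(-1 + 2*4 - 12) = -6387/(-1 + 8 - 12) = -6387/(-5) = -6387*(-1/5) = 6387/5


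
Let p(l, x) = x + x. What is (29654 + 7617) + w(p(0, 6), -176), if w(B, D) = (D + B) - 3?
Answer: 37104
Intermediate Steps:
p(l, x) = 2*x
w(B, D) = -3 + B + D (w(B, D) = (B + D) - 3 = -3 + B + D)
(29654 + 7617) + w(p(0, 6), -176) = (29654 + 7617) + (-3 + 2*6 - 176) = 37271 + (-3 + 12 - 176) = 37271 - 167 = 37104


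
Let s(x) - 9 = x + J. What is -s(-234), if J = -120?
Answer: 345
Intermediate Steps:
s(x) = -111 + x (s(x) = 9 + (x - 120) = 9 + (-120 + x) = -111 + x)
-s(-234) = -(-111 - 234) = -1*(-345) = 345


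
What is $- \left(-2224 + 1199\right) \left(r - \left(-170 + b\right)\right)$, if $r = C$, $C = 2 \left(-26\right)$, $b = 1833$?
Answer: $-1757875$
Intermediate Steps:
$C = -52$
$r = -52$
$- \left(-2224 + 1199\right) \left(r - \left(-170 + b\right)\right) = - \left(-2224 + 1199\right) \left(-52 + \left(170 - 1833\right)\right) = - \left(-1025\right) \left(-52 + \left(170 - 1833\right)\right) = - \left(-1025\right) \left(-52 - 1663\right) = - \left(-1025\right) \left(-1715\right) = \left(-1\right) 1757875 = -1757875$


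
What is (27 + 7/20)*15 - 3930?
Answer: -14079/4 ≈ -3519.8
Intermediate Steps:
(27 + 7/20)*15 - 3930 = (547/20)*15 - 3930 = 1641/4 - 3930 = -14079/4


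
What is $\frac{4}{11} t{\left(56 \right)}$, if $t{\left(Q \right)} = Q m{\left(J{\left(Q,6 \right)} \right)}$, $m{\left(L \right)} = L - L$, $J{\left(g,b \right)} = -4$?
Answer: $0$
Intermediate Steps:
$m{\left(L \right)} = 0$
$t{\left(Q \right)} = 0$ ($t{\left(Q \right)} = Q 0 = 0$)
$\frac{4}{11} t{\left(56 \right)} = \frac{4}{11} \cdot 0 = 0$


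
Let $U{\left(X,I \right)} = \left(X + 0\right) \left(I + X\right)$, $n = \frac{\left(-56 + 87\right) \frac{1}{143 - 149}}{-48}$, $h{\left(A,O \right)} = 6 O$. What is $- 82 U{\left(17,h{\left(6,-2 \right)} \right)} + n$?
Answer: $- \frac{2007329}{288} \approx -6969.9$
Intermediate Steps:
$n = \frac{31}{288}$ ($n = \frac{31}{-6} \left(- \frac{1}{48}\right) = 31 \left(- \frac{1}{6}\right) \left(- \frac{1}{48}\right) = \left(- \frac{31}{6}\right) \left(- \frac{1}{48}\right) = \frac{31}{288} \approx 0.10764$)
$U{\left(X,I \right)} = X \left(I + X\right)$
$- 82 U{\left(17,h{\left(6,-2 \right)} \right)} + n = - 82 \cdot 17 \left(6 \left(-2\right) + 17\right) + \frac{31}{288} = - 82 \cdot 17 \left(-12 + 17\right) + \frac{31}{288} = - 82 \cdot 17 \cdot 5 + \frac{31}{288} = \left(-82\right) 85 + \frac{31}{288} = -6970 + \frac{31}{288} = - \frac{2007329}{288}$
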